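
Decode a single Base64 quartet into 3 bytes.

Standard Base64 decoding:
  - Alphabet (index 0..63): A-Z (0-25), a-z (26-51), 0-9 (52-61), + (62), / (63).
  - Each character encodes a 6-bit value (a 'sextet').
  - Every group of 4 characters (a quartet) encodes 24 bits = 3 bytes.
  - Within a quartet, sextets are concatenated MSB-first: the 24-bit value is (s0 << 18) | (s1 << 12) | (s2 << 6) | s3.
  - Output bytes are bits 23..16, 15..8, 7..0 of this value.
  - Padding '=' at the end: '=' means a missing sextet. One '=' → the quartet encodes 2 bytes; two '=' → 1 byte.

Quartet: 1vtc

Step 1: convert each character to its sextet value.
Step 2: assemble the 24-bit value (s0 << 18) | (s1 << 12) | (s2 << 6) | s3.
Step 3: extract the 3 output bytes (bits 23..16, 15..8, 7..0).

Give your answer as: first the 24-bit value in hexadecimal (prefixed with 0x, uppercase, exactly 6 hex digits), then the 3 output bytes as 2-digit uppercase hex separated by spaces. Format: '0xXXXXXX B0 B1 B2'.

Answer: 0xD6FB5C D6 FB 5C

Derivation:
Sextets: 1=53, v=47, t=45, c=28
24-bit: (53<<18) | (47<<12) | (45<<6) | 28
      = 0xD40000 | 0x02F000 | 0x000B40 | 0x00001C
      = 0xD6FB5C
Bytes: (v>>16)&0xFF=D6, (v>>8)&0xFF=FB, v&0xFF=5C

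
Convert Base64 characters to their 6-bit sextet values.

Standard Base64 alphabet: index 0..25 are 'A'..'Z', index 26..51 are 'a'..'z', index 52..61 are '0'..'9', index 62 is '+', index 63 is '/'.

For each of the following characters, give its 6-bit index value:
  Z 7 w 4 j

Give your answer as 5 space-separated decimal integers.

'Z': A..Z range, ord('Z') − ord('A') = 25
'7': 0..9 range, 52 + ord('7') − ord('0') = 59
'w': a..z range, 26 + ord('w') − ord('a') = 48
'4': 0..9 range, 52 + ord('4') − ord('0') = 56
'j': a..z range, 26 + ord('j') − ord('a') = 35

Answer: 25 59 48 56 35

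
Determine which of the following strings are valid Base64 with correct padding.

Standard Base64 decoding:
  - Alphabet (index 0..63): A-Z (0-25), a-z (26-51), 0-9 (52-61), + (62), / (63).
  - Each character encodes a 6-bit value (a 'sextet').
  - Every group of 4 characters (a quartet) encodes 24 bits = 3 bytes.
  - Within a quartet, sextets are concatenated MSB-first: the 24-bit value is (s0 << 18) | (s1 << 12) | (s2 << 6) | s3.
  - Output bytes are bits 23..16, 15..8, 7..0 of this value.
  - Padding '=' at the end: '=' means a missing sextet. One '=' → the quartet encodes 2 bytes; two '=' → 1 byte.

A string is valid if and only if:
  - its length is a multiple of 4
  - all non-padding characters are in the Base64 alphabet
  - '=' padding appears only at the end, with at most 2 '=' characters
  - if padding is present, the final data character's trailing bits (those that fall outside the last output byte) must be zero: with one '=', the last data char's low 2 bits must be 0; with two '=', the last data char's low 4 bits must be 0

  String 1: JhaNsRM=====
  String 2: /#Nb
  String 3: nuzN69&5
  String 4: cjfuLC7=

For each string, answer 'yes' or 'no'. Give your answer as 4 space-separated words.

Answer: no no no no

Derivation:
String 1: 'JhaNsRM=====' → invalid (5 pad chars (max 2))
String 2: '/#Nb' → invalid (bad char(s): ['#'])
String 3: 'nuzN69&5' → invalid (bad char(s): ['&'])
String 4: 'cjfuLC7=' → invalid (bad trailing bits)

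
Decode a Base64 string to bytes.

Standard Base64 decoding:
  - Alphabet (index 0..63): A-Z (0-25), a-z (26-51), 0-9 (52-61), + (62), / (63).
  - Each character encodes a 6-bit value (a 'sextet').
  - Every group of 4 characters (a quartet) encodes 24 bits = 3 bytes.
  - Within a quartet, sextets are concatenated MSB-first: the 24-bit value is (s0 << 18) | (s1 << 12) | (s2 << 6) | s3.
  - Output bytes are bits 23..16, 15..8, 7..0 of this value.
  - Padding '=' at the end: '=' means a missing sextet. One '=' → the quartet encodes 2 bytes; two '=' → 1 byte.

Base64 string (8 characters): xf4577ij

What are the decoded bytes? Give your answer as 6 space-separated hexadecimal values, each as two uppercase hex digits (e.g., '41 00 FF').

After char 0 ('x'=49): chars_in_quartet=1 acc=0x31 bytes_emitted=0
After char 1 ('f'=31): chars_in_quartet=2 acc=0xC5F bytes_emitted=0
After char 2 ('4'=56): chars_in_quartet=3 acc=0x317F8 bytes_emitted=0
After char 3 ('5'=57): chars_in_quartet=4 acc=0xC5FE39 -> emit C5 FE 39, reset; bytes_emitted=3
After char 4 ('7'=59): chars_in_quartet=1 acc=0x3B bytes_emitted=3
After char 5 ('7'=59): chars_in_quartet=2 acc=0xEFB bytes_emitted=3
After char 6 ('i'=34): chars_in_quartet=3 acc=0x3BEE2 bytes_emitted=3
After char 7 ('j'=35): chars_in_quartet=4 acc=0xEFB8A3 -> emit EF B8 A3, reset; bytes_emitted=6

Answer: C5 FE 39 EF B8 A3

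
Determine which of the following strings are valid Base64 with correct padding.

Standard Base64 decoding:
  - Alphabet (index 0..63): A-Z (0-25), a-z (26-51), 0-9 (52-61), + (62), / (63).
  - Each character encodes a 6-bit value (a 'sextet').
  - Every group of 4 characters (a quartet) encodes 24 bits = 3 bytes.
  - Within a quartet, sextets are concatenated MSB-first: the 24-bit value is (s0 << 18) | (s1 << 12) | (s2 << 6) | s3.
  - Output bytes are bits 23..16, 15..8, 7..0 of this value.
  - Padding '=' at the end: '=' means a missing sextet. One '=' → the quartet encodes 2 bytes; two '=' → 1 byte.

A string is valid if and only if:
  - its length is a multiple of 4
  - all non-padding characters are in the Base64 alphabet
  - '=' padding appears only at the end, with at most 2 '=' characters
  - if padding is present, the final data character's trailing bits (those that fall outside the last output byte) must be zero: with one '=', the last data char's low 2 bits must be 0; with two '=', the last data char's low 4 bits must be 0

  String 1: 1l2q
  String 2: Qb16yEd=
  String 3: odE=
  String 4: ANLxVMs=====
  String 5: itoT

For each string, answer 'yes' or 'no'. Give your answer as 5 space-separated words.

String 1: '1l2q' → valid
String 2: 'Qb16yEd=' → invalid (bad trailing bits)
String 3: 'odE=' → valid
String 4: 'ANLxVMs=====' → invalid (5 pad chars (max 2))
String 5: 'itoT' → valid

Answer: yes no yes no yes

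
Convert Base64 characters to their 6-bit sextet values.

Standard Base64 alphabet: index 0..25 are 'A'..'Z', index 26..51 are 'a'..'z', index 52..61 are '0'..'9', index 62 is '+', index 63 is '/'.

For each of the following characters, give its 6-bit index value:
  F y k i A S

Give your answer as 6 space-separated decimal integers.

Answer: 5 50 36 34 0 18

Derivation:
'F': A..Z range, ord('F') − ord('A') = 5
'y': a..z range, 26 + ord('y') − ord('a') = 50
'k': a..z range, 26 + ord('k') − ord('a') = 36
'i': a..z range, 26 + ord('i') − ord('a') = 34
'A': A..Z range, ord('A') − ord('A') = 0
'S': A..Z range, ord('S') − ord('A') = 18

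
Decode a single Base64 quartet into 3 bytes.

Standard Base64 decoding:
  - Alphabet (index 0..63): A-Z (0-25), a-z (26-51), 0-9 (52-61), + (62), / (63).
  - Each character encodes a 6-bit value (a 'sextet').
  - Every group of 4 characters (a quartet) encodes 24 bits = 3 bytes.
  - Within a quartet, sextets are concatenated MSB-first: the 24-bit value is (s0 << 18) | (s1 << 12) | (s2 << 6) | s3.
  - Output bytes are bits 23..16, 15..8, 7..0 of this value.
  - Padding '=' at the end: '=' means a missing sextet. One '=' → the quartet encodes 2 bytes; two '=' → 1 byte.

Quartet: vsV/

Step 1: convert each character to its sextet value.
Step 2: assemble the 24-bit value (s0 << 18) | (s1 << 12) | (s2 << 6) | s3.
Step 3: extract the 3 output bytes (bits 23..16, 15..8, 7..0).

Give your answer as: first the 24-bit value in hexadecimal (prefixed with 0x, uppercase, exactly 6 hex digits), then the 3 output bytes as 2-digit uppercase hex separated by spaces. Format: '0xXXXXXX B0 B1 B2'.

Answer: 0xBEC57F BE C5 7F

Derivation:
Sextets: v=47, s=44, V=21, /=63
24-bit: (47<<18) | (44<<12) | (21<<6) | 63
      = 0xBC0000 | 0x02C000 | 0x000540 | 0x00003F
      = 0xBEC57F
Bytes: (v>>16)&0xFF=BE, (v>>8)&0xFF=C5, v&0xFF=7F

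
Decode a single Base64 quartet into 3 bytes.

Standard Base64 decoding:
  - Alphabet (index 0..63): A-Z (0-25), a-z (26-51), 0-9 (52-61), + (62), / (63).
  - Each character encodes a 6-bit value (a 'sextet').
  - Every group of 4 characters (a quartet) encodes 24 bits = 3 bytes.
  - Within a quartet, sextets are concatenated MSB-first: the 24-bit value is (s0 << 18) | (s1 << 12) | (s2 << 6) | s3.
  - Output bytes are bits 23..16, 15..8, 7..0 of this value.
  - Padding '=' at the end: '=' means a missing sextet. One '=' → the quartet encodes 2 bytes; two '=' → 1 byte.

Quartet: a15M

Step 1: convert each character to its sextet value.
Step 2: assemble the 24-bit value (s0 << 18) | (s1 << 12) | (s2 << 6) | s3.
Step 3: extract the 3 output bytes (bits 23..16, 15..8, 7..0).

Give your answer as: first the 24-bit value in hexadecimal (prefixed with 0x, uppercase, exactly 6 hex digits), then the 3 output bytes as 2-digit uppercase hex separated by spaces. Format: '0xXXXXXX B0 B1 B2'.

Sextets: a=26, 1=53, 5=57, M=12
24-bit: (26<<18) | (53<<12) | (57<<6) | 12
      = 0x680000 | 0x035000 | 0x000E40 | 0x00000C
      = 0x6B5E4C
Bytes: (v>>16)&0xFF=6B, (v>>8)&0xFF=5E, v&0xFF=4C

Answer: 0x6B5E4C 6B 5E 4C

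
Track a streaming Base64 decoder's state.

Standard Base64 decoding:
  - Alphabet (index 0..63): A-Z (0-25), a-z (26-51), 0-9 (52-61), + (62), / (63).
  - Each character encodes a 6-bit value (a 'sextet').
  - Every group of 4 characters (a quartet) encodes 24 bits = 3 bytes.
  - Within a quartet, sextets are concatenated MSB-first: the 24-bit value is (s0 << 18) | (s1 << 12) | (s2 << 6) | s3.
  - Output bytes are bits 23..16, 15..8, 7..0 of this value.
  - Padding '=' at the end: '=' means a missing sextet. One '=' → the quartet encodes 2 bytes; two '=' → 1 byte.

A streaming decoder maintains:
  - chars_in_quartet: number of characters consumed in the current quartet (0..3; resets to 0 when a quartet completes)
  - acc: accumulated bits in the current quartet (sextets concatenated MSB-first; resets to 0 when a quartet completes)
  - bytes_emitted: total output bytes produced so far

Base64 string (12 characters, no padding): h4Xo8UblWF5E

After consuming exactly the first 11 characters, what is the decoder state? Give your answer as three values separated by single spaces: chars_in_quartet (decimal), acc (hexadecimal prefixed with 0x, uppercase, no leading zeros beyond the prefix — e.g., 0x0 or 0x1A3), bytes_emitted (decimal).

Answer: 3 0x16179 6

Derivation:
After char 0 ('h'=33): chars_in_quartet=1 acc=0x21 bytes_emitted=0
After char 1 ('4'=56): chars_in_quartet=2 acc=0x878 bytes_emitted=0
After char 2 ('X'=23): chars_in_quartet=3 acc=0x21E17 bytes_emitted=0
After char 3 ('o'=40): chars_in_quartet=4 acc=0x8785E8 -> emit 87 85 E8, reset; bytes_emitted=3
After char 4 ('8'=60): chars_in_quartet=1 acc=0x3C bytes_emitted=3
After char 5 ('U'=20): chars_in_quartet=2 acc=0xF14 bytes_emitted=3
After char 6 ('b'=27): chars_in_quartet=3 acc=0x3C51B bytes_emitted=3
After char 7 ('l'=37): chars_in_quartet=4 acc=0xF146E5 -> emit F1 46 E5, reset; bytes_emitted=6
After char 8 ('W'=22): chars_in_quartet=1 acc=0x16 bytes_emitted=6
After char 9 ('F'=5): chars_in_quartet=2 acc=0x585 bytes_emitted=6
After char 10 ('5'=57): chars_in_quartet=3 acc=0x16179 bytes_emitted=6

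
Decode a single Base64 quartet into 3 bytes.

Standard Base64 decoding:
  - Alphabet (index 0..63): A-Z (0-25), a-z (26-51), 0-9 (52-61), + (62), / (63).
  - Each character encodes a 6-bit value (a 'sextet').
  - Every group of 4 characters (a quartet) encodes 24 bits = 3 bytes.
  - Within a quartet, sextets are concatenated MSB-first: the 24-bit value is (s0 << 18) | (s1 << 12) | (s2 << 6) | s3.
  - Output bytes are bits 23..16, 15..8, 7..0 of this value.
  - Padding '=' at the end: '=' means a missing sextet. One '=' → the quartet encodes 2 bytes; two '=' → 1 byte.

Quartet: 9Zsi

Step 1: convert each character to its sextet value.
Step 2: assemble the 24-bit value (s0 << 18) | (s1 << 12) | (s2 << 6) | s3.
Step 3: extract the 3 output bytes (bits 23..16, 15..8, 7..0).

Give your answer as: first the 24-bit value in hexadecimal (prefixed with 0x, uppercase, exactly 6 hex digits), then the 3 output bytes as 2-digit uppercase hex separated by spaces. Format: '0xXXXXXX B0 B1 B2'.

Answer: 0xF59B22 F5 9B 22

Derivation:
Sextets: 9=61, Z=25, s=44, i=34
24-bit: (61<<18) | (25<<12) | (44<<6) | 34
      = 0xF40000 | 0x019000 | 0x000B00 | 0x000022
      = 0xF59B22
Bytes: (v>>16)&0xFF=F5, (v>>8)&0xFF=9B, v&0xFF=22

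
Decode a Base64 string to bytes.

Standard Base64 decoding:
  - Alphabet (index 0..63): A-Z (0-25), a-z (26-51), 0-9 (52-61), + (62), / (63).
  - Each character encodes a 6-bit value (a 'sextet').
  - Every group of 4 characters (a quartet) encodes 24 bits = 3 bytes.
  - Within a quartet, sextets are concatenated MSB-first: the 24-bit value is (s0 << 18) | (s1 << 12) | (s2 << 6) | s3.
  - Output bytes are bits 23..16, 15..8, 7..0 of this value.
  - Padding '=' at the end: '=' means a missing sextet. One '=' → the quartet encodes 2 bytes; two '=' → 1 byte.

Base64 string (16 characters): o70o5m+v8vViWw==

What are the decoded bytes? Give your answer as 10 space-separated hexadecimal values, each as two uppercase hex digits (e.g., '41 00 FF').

Answer: A3 BD 28 E6 6F AF F2 F5 62 5B

Derivation:
After char 0 ('o'=40): chars_in_quartet=1 acc=0x28 bytes_emitted=0
After char 1 ('7'=59): chars_in_quartet=2 acc=0xA3B bytes_emitted=0
After char 2 ('0'=52): chars_in_quartet=3 acc=0x28EF4 bytes_emitted=0
After char 3 ('o'=40): chars_in_quartet=4 acc=0xA3BD28 -> emit A3 BD 28, reset; bytes_emitted=3
After char 4 ('5'=57): chars_in_quartet=1 acc=0x39 bytes_emitted=3
After char 5 ('m'=38): chars_in_quartet=2 acc=0xE66 bytes_emitted=3
After char 6 ('+'=62): chars_in_quartet=3 acc=0x399BE bytes_emitted=3
After char 7 ('v'=47): chars_in_quartet=4 acc=0xE66FAF -> emit E6 6F AF, reset; bytes_emitted=6
After char 8 ('8'=60): chars_in_quartet=1 acc=0x3C bytes_emitted=6
After char 9 ('v'=47): chars_in_quartet=2 acc=0xF2F bytes_emitted=6
After char 10 ('V'=21): chars_in_quartet=3 acc=0x3CBD5 bytes_emitted=6
After char 11 ('i'=34): chars_in_quartet=4 acc=0xF2F562 -> emit F2 F5 62, reset; bytes_emitted=9
After char 12 ('W'=22): chars_in_quartet=1 acc=0x16 bytes_emitted=9
After char 13 ('w'=48): chars_in_quartet=2 acc=0x5B0 bytes_emitted=9
Padding '==': partial quartet acc=0x5B0 -> emit 5B; bytes_emitted=10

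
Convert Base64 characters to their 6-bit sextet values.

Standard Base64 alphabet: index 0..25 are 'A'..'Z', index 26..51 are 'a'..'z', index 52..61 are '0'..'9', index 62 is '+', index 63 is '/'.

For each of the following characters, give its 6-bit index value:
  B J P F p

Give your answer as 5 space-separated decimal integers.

'B': A..Z range, ord('B') − ord('A') = 1
'J': A..Z range, ord('J') − ord('A') = 9
'P': A..Z range, ord('P') − ord('A') = 15
'F': A..Z range, ord('F') − ord('A') = 5
'p': a..z range, 26 + ord('p') − ord('a') = 41

Answer: 1 9 15 5 41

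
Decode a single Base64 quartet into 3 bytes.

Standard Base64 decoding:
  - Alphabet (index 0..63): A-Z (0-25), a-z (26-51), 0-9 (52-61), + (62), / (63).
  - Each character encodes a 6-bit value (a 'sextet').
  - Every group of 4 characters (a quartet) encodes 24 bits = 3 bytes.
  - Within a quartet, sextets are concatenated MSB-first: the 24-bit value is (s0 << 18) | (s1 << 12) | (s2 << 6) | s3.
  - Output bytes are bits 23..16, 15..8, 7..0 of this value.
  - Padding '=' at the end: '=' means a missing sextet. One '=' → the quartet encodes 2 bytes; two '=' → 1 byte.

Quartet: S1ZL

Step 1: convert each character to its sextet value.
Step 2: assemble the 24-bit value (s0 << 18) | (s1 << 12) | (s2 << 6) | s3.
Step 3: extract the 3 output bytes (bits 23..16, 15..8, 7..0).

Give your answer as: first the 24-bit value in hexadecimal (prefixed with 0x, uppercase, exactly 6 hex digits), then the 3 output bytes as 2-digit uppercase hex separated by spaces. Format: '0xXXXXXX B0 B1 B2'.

Sextets: S=18, 1=53, Z=25, L=11
24-bit: (18<<18) | (53<<12) | (25<<6) | 11
      = 0x480000 | 0x035000 | 0x000640 | 0x00000B
      = 0x4B564B
Bytes: (v>>16)&0xFF=4B, (v>>8)&0xFF=56, v&0xFF=4B

Answer: 0x4B564B 4B 56 4B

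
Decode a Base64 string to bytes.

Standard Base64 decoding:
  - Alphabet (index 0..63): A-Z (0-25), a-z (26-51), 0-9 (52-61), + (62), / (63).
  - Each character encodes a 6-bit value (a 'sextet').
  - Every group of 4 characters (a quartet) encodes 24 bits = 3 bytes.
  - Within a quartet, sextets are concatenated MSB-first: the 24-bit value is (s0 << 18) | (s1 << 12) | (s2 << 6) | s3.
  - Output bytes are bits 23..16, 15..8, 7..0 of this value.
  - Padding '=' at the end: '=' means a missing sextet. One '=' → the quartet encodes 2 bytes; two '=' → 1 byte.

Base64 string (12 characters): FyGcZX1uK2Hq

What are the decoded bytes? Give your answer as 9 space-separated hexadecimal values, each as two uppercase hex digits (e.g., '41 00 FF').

After char 0 ('F'=5): chars_in_quartet=1 acc=0x5 bytes_emitted=0
After char 1 ('y'=50): chars_in_quartet=2 acc=0x172 bytes_emitted=0
After char 2 ('G'=6): chars_in_quartet=3 acc=0x5C86 bytes_emitted=0
After char 3 ('c'=28): chars_in_quartet=4 acc=0x17219C -> emit 17 21 9C, reset; bytes_emitted=3
After char 4 ('Z'=25): chars_in_quartet=1 acc=0x19 bytes_emitted=3
After char 5 ('X'=23): chars_in_quartet=2 acc=0x657 bytes_emitted=3
After char 6 ('1'=53): chars_in_quartet=3 acc=0x195F5 bytes_emitted=3
After char 7 ('u'=46): chars_in_quartet=4 acc=0x657D6E -> emit 65 7D 6E, reset; bytes_emitted=6
After char 8 ('K'=10): chars_in_quartet=1 acc=0xA bytes_emitted=6
After char 9 ('2'=54): chars_in_quartet=2 acc=0x2B6 bytes_emitted=6
After char 10 ('H'=7): chars_in_quartet=3 acc=0xAD87 bytes_emitted=6
After char 11 ('q'=42): chars_in_quartet=4 acc=0x2B61EA -> emit 2B 61 EA, reset; bytes_emitted=9

Answer: 17 21 9C 65 7D 6E 2B 61 EA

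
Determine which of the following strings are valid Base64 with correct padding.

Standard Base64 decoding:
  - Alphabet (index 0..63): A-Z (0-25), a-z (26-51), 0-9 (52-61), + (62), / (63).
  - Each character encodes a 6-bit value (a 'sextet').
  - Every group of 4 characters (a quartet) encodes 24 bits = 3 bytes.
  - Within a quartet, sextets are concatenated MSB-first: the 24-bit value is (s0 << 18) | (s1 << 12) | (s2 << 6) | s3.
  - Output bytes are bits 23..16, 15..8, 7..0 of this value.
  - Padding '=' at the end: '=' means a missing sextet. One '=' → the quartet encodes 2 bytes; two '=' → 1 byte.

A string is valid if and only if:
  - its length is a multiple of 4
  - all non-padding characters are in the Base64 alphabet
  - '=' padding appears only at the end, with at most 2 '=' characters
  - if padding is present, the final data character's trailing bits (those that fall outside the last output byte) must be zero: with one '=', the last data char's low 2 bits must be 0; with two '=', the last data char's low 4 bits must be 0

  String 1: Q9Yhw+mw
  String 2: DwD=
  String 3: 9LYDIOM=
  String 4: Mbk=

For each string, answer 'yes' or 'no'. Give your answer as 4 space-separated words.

Answer: yes no yes yes

Derivation:
String 1: 'Q9Yhw+mw' → valid
String 2: 'DwD=' → invalid (bad trailing bits)
String 3: '9LYDIOM=' → valid
String 4: 'Mbk=' → valid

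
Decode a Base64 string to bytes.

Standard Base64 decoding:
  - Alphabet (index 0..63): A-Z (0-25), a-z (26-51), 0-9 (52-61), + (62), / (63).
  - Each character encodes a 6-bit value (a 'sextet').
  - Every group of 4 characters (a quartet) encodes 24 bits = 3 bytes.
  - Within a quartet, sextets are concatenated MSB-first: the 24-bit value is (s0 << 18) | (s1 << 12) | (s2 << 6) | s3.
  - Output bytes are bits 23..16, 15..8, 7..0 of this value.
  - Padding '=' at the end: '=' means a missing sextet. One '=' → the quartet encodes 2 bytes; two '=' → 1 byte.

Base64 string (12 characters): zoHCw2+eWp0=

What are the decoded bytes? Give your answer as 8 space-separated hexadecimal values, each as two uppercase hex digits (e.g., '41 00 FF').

Answer: CE 81 C2 C3 6F 9E 5A 9D

Derivation:
After char 0 ('z'=51): chars_in_quartet=1 acc=0x33 bytes_emitted=0
After char 1 ('o'=40): chars_in_quartet=2 acc=0xCE8 bytes_emitted=0
After char 2 ('H'=7): chars_in_quartet=3 acc=0x33A07 bytes_emitted=0
After char 3 ('C'=2): chars_in_quartet=4 acc=0xCE81C2 -> emit CE 81 C2, reset; bytes_emitted=3
After char 4 ('w'=48): chars_in_quartet=1 acc=0x30 bytes_emitted=3
After char 5 ('2'=54): chars_in_quartet=2 acc=0xC36 bytes_emitted=3
After char 6 ('+'=62): chars_in_quartet=3 acc=0x30DBE bytes_emitted=3
After char 7 ('e'=30): chars_in_quartet=4 acc=0xC36F9E -> emit C3 6F 9E, reset; bytes_emitted=6
After char 8 ('W'=22): chars_in_quartet=1 acc=0x16 bytes_emitted=6
After char 9 ('p'=41): chars_in_quartet=2 acc=0x5A9 bytes_emitted=6
After char 10 ('0'=52): chars_in_quartet=3 acc=0x16A74 bytes_emitted=6
Padding '=': partial quartet acc=0x16A74 -> emit 5A 9D; bytes_emitted=8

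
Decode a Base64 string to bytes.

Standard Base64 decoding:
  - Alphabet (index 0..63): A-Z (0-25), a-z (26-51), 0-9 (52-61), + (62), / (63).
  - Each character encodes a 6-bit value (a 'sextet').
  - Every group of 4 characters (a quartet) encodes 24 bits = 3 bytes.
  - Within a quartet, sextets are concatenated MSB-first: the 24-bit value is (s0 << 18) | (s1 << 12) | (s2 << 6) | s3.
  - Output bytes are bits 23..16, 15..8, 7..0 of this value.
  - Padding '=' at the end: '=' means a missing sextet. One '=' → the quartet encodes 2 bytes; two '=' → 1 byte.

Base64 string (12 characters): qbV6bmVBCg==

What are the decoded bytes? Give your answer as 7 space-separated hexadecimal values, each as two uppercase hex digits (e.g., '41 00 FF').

Answer: A9 B5 7A 6E 65 41 0A

Derivation:
After char 0 ('q'=42): chars_in_quartet=1 acc=0x2A bytes_emitted=0
After char 1 ('b'=27): chars_in_quartet=2 acc=0xA9B bytes_emitted=0
After char 2 ('V'=21): chars_in_quartet=3 acc=0x2A6D5 bytes_emitted=0
After char 3 ('6'=58): chars_in_quartet=4 acc=0xA9B57A -> emit A9 B5 7A, reset; bytes_emitted=3
After char 4 ('b'=27): chars_in_quartet=1 acc=0x1B bytes_emitted=3
After char 5 ('m'=38): chars_in_quartet=2 acc=0x6E6 bytes_emitted=3
After char 6 ('V'=21): chars_in_quartet=3 acc=0x1B995 bytes_emitted=3
After char 7 ('B'=1): chars_in_quartet=4 acc=0x6E6541 -> emit 6E 65 41, reset; bytes_emitted=6
After char 8 ('C'=2): chars_in_quartet=1 acc=0x2 bytes_emitted=6
After char 9 ('g'=32): chars_in_quartet=2 acc=0xA0 bytes_emitted=6
Padding '==': partial quartet acc=0xA0 -> emit 0A; bytes_emitted=7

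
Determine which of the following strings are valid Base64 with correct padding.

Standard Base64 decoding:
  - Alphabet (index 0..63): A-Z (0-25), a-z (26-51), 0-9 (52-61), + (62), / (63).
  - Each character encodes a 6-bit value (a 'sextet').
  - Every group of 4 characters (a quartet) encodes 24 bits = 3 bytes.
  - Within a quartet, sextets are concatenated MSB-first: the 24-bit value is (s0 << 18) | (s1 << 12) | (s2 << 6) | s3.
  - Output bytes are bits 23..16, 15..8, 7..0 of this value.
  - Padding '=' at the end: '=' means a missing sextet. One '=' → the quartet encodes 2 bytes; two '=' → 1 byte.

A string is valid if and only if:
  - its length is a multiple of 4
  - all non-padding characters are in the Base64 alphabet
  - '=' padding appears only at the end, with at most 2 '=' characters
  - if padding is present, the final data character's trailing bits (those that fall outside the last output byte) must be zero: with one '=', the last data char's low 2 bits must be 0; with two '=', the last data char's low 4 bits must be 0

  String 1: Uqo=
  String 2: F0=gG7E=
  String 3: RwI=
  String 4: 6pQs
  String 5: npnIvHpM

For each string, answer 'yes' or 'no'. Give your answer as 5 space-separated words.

Answer: yes no yes yes yes

Derivation:
String 1: 'Uqo=' → valid
String 2: 'F0=gG7E=' → invalid (bad char(s): ['=']; '=' in middle)
String 3: 'RwI=' → valid
String 4: '6pQs' → valid
String 5: 'npnIvHpM' → valid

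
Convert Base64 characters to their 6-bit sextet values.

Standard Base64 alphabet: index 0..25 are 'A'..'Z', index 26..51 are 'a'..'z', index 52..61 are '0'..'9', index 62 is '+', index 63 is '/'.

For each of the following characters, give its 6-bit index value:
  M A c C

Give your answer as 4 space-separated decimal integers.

Answer: 12 0 28 2

Derivation:
'M': A..Z range, ord('M') − ord('A') = 12
'A': A..Z range, ord('A') − ord('A') = 0
'c': a..z range, 26 + ord('c') − ord('a') = 28
'C': A..Z range, ord('C') − ord('A') = 2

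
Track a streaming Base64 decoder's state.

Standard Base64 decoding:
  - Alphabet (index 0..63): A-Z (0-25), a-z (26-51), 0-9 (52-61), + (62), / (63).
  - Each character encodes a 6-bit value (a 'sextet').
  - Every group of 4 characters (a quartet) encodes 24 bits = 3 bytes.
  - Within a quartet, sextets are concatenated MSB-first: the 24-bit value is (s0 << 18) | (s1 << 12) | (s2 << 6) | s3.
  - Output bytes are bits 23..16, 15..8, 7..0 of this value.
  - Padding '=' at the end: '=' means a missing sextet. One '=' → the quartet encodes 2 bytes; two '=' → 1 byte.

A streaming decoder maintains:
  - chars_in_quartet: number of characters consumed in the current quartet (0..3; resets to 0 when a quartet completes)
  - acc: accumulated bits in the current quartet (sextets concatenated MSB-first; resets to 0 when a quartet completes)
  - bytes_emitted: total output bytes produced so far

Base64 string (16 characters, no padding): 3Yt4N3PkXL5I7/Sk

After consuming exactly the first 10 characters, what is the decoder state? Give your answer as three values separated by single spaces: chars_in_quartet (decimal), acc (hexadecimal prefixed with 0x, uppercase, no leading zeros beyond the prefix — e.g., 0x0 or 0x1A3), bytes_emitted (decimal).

After char 0 ('3'=55): chars_in_quartet=1 acc=0x37 bytes_emitted=0
After char 1 ('Y'=24): chars_in_quartet=2 acc=0xDD8 bytes_emitted=0
After char 2 ('t'=45): chars_in_quartet=3 acc=0x3762D bytes_emitted=0
After char 3 ('4'=56): chars_in_quartet=4 acc=0xDD8B78 -> emit DD 8B 78, reset; bytes_emitted=3
After char 4 ('N'=13): chars_in_quartet=1 acc=0xD bytes_emitted=3
After char 5 ('3'=55): chars_in_quartet=2 acc=0x377 bytes_emitted=3
After char 6 ('P'=15): chars_in_quartet=3 acc=0xDDCF bytes_emitted=3
After char 7 ('k'=36): chars_in_quartet=4 acc=0x3773E4 -> emit 37 73 E4, reset; bytes_emitted=6
After char 8 ('X'=23): chars_in_quartet=1 acc=0x17 bytes_emitted=6
After char 9 ('L'=11): chars_in_quartet=2 acc=0x5CB bytes_emitted=6

Answer: 2 0x5CB 6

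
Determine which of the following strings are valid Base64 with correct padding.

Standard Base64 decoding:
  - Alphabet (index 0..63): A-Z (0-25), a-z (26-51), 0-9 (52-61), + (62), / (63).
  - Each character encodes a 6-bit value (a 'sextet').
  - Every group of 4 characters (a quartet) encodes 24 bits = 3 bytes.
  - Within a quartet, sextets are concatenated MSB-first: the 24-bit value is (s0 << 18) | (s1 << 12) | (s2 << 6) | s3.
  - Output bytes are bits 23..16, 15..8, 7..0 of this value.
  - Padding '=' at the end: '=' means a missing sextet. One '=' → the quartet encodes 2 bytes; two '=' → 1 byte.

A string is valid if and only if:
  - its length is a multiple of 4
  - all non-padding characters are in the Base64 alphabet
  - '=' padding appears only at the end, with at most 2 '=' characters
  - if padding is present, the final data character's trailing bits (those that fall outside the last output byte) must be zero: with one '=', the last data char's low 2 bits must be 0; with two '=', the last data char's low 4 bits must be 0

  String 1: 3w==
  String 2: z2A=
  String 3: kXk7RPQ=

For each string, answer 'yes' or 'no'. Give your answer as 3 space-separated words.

Answer: yes yes yes

Derivation:
String 1: '3w==' → valid
String 2: 'z2A=' → valid
String 3: 'kXk7RPQ=' → valid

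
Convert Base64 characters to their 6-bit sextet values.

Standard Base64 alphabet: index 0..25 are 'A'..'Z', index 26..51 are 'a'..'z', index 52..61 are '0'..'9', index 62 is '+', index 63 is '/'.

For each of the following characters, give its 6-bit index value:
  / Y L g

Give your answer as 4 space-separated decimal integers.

'/': index 63
'Y': A..Z range, ord('Y') − ord('A') = 24
'L': A..Z range, ord('L') − ord('A') = 11
'g': a..z range, 26 + ord('g') − ord('a') = 32

Answer: 63 24 11 32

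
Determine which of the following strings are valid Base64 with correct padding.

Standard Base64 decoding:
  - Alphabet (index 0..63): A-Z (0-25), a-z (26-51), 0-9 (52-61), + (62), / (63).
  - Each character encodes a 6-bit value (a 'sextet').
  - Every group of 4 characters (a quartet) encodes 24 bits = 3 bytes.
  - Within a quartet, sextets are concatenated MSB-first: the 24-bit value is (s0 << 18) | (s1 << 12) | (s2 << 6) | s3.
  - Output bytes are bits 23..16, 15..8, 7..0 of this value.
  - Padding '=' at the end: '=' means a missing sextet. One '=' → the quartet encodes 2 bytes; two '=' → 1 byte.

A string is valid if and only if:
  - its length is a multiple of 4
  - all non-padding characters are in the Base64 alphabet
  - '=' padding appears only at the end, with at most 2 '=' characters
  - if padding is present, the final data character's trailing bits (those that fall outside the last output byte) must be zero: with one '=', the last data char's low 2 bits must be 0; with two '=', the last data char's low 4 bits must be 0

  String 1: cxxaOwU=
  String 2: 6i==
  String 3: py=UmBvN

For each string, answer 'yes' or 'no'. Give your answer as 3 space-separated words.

String 1: 'cxxaOwU=' → valid
String 2: '6i==' → invalid (bad trailing bits)
String 3: 'py=UmBvN' → invalid (bad char(s): ['=']; '=' in middle)

Answer: yes no no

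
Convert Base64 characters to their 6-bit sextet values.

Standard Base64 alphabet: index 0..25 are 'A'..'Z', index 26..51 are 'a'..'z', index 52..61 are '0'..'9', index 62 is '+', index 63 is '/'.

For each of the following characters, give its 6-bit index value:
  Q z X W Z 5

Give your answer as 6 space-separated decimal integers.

Answer: 16 51 23 22 25 57

Derivation:
'Q': A..Z range, ord('Q') − ord('A') = 16
'z': a..z range, 26 + ord('z') − ord('a') = 51
'X': A..Z range, ord('X') − ord('A') = 23
'W': A..Z range, ord('W') − ord('A') = 22
'Z': A..Z range, ord('Z') − ord('A') = 25
'5': 0..9 range, 52 + ord('5') − ord('0') = 57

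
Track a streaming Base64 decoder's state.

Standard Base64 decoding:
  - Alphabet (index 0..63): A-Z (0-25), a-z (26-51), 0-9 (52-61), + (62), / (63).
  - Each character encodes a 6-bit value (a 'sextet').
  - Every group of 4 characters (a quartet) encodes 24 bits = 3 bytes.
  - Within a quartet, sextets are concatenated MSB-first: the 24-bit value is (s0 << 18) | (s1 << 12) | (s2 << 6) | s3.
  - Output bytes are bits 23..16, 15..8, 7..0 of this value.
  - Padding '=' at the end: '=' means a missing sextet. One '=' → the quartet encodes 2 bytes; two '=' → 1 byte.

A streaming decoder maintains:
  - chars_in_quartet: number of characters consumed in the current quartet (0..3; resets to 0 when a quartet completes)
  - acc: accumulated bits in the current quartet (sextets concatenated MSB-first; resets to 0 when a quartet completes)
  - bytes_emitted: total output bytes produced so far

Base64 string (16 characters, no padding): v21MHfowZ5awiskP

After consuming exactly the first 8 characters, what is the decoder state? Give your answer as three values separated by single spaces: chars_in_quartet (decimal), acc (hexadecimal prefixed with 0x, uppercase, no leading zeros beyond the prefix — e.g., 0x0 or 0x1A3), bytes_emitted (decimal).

Answer: 0 0x0 6

Derivation:
After char 0 ('v'=47): chars_in_quartet=1 acc=0x2F bytes_emitted=0
After char 1 ('2'=54): chars_in_quartet=2 acc=0xBF6 bytes_emitted=0
After char 2 ('1'=53): chars_in_quartet=3 acc=0x2FDB5 bytes_emitted=0
After char 3 ('M'=12): chars_in_quartet=4 acc=0xBF6D4C -> emit BF 6D 4C, reset; bytes_emitted=3
After char 4 ('H'=7): chars_in_quartet=1 acc=0x7 bytes_emitted=3
After char 5 ('f'=31): chars_in_quartet=2 acc=0x1DF bytes_emitted=3
After char 6 ('o'=40): chars_in_quartet=3 acc=0x77E8 bytes_emitted=3
After char 7 ('w'=48): chars_in_quartet=4 acc=0x1DFA30 -> emit 1D FA 30, reset; bytes_emitted=6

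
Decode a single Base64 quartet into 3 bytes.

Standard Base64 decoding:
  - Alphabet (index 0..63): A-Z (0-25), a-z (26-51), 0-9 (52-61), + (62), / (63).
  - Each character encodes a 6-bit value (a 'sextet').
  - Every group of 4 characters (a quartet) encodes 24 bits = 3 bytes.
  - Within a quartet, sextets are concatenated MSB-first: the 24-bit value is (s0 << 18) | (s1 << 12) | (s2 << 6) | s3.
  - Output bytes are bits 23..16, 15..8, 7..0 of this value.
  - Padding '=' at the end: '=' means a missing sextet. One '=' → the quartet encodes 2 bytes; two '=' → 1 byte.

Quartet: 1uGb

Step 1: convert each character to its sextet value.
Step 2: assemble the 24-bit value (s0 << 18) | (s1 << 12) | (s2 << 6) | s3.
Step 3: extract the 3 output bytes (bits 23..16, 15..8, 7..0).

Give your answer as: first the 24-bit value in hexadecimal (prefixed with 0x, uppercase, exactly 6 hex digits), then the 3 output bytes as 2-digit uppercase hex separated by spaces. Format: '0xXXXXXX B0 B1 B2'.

Answer: 0xD6E19B D6 E1 9B

Derivation:
Sextets: 1=53, u=46, G=6, b=27
24-bit: (53<<18) | (46<<12) | (6<<6) | 27
      = 0xD40000 | 0x02E000 | 0x000180 | 0x00001B
      = 0xD6E19B
Bytes: (v>>16)&0xFF=D6, (v>>8)&0xFF=E1, v&0xFF=9B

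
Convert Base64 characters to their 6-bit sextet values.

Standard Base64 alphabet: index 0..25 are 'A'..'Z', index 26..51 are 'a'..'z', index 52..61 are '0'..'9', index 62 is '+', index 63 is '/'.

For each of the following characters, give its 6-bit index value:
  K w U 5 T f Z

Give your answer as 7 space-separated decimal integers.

Answer: 10 48 20 57 19 31 25

Derivation:
'K': A..Z range, ord('K') − ord('A') = 10
'w': a..z range, 26 + ord('w') − ord('a') = 48
'U': A..Z range, ord('U') − ord('A') = 20
'5': 0..9 range, 52 + ord('5') − ord('0') = 57
'T': A..Z range, ord('T') − ord('A') = 19
'f': a..z range, 26 + ord('f') − ord('a') = 31
'Z': A..Z range, ord('Z') − ord('A') = 25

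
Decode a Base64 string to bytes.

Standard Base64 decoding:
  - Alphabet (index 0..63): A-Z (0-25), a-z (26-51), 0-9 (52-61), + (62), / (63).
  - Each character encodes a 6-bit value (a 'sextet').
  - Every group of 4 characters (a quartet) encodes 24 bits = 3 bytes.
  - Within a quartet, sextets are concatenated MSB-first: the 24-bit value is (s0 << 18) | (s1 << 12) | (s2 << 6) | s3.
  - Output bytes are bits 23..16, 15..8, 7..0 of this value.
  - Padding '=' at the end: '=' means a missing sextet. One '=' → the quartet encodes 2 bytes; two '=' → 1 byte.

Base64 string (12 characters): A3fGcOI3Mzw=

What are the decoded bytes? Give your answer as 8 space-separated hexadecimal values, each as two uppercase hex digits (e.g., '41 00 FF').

Answer: 03 77 C6 70 E2 37 33 3C

Derivation:
After char 0 ('A'=0): chars_in_quartet=1 acc=0x0 bytes_emitted=0
After char 1 ('3'=55): chars_in_quartet=2 acc=0x37 bytes_emitted=0
After char 2 ('f'=31): chars_in_quartet=3 acc=0xDDF bytes_emitted=0
After char 3 ('G'=6): chars_in_quartet=4 acc=0x377C6 -> emit 03 77 C6, reset; bytes_emitted=3
After char 4 ('c'=28): chars_in_quartet=1 acc=0x1C bytes_emitted=3
After char 5 ('O'=14): chars_in_quartet=2 acc=0x70E bytes_emitted=3
After char 6 ('I'=8): chars_in_quartet=3 acc=0x1C388 bytes_emitted=3
After char 7 ('3'=55): chars_in_quartet=4 acc=0x70E237 -> emit 70 E2 37, reset; bytes_emitted=6
After char 8 ('M'=12): chars_in_quartet=1 acc=0xC bytes_emitted=6
After char 9 ('z'=51): chars_in_quartet=2 acc=0x333 bytes_emitted=6
After char 10 ('w'=48): chars_in_quartet=3 acc=0xCCF0 bytes_emitted=6
Padding '=': partial quartet acc=0xCCF0 -> emit 33 3C; bytes_emitted=8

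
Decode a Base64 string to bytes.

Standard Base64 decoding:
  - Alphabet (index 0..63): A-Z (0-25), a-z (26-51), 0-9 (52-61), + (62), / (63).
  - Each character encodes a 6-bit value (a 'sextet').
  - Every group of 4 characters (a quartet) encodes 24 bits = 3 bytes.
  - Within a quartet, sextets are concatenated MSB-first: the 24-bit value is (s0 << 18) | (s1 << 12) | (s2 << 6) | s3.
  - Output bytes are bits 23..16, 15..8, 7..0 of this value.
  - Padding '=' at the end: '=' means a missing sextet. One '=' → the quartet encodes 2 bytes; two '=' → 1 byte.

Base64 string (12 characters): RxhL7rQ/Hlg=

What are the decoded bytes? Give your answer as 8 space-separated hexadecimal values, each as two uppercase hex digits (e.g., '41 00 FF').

After char 0 ('R'=17): chars_in_quartet=1 acc=0x11 bytes_emitted=0
After char 1 ('x'=49): chars_in_quartet=2 acc=0x471 bytes_emitted=0
After char 2 ('h'=33): chars_in_quartet=3 acc=0x11C61 bytes_emitted=0
After char 3 ('L'=11): chars_in_quartet=4 acc=0x47184B -> emit 47 18 4B, reset; bytes_emitted=3
After char 4 ('7'=59): chars_in_quartet=1 acc=0x3B bytes_emitted=3
After char 5 ('r'=43): chars_in_quartet=2 acc=0xEEB bytes_emitted=3
After char 6 ('Q'=16): chars_in_quartet=3 acc=0x3BAD0 bytes_emitted=3
After char 7 ('/'=63): chars_in_quartet=4 acc=0xEEB43F -> emit EE B4 3F, reset; bytes_emitted=6
After char 8 ('H'=7): chars_in_quartet=1 acc=0x7 bytes_emitted=6
After char 9 ('l'=37): chars_in_quartet=2 acc=0x1E5 bytes_emitted=6
After char 10 ('g'=32): chars_in_quartet=3 acc=0x7960 bytes_emitted=6
Padding '=': partial quartet acc=0x7960 -> emit 1E 58; bytes_emitted=8

Answer: 47 18 4B EE B4 3F 1E 58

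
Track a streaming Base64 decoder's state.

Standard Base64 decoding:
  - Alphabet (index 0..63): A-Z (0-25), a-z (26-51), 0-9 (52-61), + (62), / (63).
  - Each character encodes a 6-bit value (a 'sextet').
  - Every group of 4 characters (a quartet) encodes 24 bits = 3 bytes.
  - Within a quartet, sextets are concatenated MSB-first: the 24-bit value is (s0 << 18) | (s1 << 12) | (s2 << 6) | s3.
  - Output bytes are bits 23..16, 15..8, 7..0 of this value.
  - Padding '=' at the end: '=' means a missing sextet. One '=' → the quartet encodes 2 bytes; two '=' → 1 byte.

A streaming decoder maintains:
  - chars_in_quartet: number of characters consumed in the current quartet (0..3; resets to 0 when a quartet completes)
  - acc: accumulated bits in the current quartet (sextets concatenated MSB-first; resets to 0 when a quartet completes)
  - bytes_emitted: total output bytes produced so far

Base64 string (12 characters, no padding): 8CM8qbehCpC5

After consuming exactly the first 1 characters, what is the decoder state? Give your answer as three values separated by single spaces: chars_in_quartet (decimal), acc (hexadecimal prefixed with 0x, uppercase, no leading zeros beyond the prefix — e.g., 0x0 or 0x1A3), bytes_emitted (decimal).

After char 0 ('8'=60): chars_in_quartet=1 acc=0x3C bytes_emitted=0

Answer: 1 0x3C 0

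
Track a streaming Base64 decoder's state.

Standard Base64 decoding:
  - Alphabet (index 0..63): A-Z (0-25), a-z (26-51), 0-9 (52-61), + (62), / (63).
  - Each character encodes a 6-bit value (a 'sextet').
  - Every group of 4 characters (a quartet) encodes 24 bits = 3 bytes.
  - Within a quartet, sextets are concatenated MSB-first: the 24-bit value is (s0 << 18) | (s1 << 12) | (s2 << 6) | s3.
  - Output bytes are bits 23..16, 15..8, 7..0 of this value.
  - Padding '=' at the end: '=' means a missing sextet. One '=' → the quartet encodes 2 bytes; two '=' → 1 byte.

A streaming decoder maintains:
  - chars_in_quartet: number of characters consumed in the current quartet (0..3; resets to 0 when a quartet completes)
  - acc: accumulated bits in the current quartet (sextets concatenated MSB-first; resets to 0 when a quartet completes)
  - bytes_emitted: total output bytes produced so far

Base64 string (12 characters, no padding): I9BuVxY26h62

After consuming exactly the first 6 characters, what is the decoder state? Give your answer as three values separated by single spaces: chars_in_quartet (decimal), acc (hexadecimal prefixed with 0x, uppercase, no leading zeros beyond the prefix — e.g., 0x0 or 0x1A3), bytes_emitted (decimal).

Answer: 2 0x571 3

Derivation:
After char 0 ('I'=8): chars_in_quartet=1 acc=0x8 bytes_emitted=0
After char 1 ('9'=61): chars_in_quartet=2 acc=0x23D bytes_emitted=0
After char 2 ('B'=1): chars_in_quartet=3 acc=0x8F41 bytes_emitted=0
After char 3 ('u'=46): chars_in_quartet=4 acc=0x23D06E -> emit 23 D0 6E, reset; bytes_emitted=3
After char 4 ('V'=21): chars_in_quartet=1 acc=0x15 bytes_emitted=3
After char 5 ('x'=49): chars_in_quartet=2 acc=0x571 bytes_emitted=3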